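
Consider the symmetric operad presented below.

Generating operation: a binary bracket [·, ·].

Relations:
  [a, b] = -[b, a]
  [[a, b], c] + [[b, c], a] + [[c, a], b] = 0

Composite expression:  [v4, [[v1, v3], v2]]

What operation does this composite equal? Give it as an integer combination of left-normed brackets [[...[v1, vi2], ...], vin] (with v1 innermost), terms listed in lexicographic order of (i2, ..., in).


-[[[v1, v3], v2], v4]

A multilinear Lie element is pinned by v1-initial words (v1 innermost).
Composite bracket: [v4, [[v1, v3], v2]]
The bracket unfolds into 8 signed words via [a, b] = ab - ba (2^3 = 8).
The v1-initial words carry the normal form:
  word v1v3v2v4 has sign -1, contributing -[[[v1, v3], v2], v4]


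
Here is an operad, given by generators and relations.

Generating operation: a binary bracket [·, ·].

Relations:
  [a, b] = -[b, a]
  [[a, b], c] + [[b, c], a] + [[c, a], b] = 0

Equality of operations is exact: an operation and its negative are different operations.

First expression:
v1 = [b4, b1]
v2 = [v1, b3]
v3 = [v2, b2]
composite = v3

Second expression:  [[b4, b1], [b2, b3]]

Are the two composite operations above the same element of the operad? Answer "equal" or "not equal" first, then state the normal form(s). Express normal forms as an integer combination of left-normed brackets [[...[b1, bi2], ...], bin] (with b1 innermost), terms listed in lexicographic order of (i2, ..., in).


not equal: they reduce to -[[[b1, b4], b3], b2] and -[[[b1, b4], b2], b3] + [[[b1, b4], b3], b2]

In normal form, the first expression is -[[[b1, b4], b3], b2]
In normal form, the second expression is -[[[b1, b4], b2], b3] + [[[b1, b4], b3], b2]
They disagree, so not equal.


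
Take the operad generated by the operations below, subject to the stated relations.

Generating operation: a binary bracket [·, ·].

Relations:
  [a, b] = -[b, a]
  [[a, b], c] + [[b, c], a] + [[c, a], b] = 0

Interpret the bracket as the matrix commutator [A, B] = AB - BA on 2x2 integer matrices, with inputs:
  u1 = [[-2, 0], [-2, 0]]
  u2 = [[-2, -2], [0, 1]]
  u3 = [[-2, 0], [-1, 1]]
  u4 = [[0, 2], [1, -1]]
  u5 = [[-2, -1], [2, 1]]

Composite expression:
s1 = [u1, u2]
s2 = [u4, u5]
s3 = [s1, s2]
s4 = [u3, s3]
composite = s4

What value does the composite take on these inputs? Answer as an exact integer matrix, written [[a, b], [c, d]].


[[-80, 240], [160, 80]]

[u1, u2] = [[-4, 4], [6, 4]]
[u4, u5] = [[5, 5], [-5, -5]]
[[u1, u2], [u4, u5]] = [[-50, -80], [20, 50]]
[u3, [[u1, u2], [u4, u5]]] = [[-80, 240], [160, 80]]


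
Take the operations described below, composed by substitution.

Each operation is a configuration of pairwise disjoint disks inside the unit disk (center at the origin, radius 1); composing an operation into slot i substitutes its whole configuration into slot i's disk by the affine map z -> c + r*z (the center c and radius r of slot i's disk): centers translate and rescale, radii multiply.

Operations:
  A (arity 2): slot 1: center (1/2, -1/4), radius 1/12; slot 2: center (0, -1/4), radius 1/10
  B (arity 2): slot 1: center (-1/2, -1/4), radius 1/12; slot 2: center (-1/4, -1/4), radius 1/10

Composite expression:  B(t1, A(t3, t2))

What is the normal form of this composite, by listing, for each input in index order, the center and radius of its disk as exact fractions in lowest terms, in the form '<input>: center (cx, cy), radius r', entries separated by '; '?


t1: center (-1/2, -1/4), radius 1/12; t2: center (-1/4, -11/40), radius 1/100; t3: center (-1/5, -11/40), radius 1/120


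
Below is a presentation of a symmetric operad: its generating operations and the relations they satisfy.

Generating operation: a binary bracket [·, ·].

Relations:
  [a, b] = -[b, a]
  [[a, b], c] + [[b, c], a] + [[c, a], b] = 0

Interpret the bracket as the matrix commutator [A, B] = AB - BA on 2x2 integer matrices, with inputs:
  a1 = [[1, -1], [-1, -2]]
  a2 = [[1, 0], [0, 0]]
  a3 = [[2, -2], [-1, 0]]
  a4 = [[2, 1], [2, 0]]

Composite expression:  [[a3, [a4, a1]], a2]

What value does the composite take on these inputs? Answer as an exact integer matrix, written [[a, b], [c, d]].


[[0, 6], [-18, 0]]


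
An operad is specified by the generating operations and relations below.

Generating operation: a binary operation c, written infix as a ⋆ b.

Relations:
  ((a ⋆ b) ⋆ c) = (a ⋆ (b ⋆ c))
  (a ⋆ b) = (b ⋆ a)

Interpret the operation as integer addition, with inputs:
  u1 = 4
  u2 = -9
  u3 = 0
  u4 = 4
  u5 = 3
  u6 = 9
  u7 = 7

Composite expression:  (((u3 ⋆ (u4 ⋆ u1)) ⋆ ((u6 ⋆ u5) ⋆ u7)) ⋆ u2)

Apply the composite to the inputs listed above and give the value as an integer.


18

(u4 ⋆ u1) = 8
(u3 ⋆ (u4 ⋆ u1)) = 8
(u6 ⋆ u5) = 12
((u6 ⋆ u5) ⋆ u7) = 19
((u3 ⋆ (u4 ⋆ u1)) ⋆ ((u6 ⋆ u5) ⋆ u7)) = 27
(((u3 ⋆ (u4 ⋆ u1)) ⋆ ((u6 ⋆ u5) ⋆ u7)) ⋆ u2) = 18


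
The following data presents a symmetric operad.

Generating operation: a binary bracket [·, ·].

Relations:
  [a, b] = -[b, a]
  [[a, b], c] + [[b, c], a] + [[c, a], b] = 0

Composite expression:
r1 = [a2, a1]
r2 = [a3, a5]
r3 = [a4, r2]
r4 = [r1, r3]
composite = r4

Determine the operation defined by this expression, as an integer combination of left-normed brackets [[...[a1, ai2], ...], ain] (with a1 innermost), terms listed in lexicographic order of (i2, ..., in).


[[[[a1, a2], a3], a5], a4] - [[[[a1, a2], a4], a3], a5] + [[[[a1, a2], a4], a5], a3] - [[[[a1, a2], a5], a3], a4]

Left-normed coefficients sit on the a1-initial expansion words.
Composite bracket: [[a2, a1], [a4, [a3, a5]]]
Expanding via [a, b] = ab - ba: 16 signed words (2^4 = 16).
Collect the words opening with a1:
  a1a2a3a5a4 appears with sign +1, giving the term +[[[[a1, a2], a3], a5], a4]
  a1a2a4a3a5 appears with sign -1, giving the term -[[[[a1, a2], a4], a3], a5]
  a1a2a4a5a3 appears with sign +1, giving the term +[[[[a1, a2], a4], a5], a3]
  a1a2a5a3a4 appears with sign -1, giving the term -[[[[a1, a2], a5], a3], a4]


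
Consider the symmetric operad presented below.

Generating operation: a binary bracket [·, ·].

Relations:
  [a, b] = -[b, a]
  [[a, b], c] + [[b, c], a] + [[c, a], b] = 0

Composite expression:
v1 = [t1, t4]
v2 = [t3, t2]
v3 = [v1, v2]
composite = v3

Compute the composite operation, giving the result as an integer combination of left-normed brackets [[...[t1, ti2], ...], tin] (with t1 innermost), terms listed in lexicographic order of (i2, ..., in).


-[[[t1, t4], t2], t3] + [[[t1, t4], t3], t2]


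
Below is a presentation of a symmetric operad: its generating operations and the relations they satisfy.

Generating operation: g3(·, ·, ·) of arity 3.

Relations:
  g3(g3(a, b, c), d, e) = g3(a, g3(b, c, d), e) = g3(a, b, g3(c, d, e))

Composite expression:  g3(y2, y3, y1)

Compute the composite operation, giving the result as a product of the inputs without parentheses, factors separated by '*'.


y2 * y3 * y1

All parenthesizations of g3 agree; list the y-inputs left to right.
g3(y2, y3, y1) collapses to y2 * y3 * y1


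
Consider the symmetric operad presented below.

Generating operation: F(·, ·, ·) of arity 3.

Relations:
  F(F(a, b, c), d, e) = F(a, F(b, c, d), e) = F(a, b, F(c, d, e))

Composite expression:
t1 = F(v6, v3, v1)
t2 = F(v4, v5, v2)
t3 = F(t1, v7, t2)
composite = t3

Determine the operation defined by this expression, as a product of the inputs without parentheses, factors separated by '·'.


v6 · v3 · v1 · v7 · v4 · v5 · v2

All parenthesizations of F agree; list the v-inputs left to right.
F(v6, v3, v1) unparenthesizes to v6 · v3 · v1
F(v4, v5, v2) unparenthesizes to v4 · v5 · v2
F(F(v6, v3, v1), v7, F(v4, v5, v2)) unparenthesizes to v6 · v3 · v1 · v7 · v4 · v5 · v2


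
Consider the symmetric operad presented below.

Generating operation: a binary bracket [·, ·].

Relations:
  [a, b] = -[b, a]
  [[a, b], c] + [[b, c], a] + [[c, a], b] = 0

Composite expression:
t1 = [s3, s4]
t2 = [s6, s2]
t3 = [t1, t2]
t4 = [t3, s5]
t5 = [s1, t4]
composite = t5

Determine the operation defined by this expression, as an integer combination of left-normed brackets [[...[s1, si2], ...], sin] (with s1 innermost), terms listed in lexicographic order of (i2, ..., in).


[[[[[s1, s2], s6], s3], s4], s5] - [[[[[s1, s2], s6], s4], s3], s5] - [[[[[s1, s3], s4], s2], s6], s5] + [[[[[s1, s3], s4], s6], s2], s5] + [[[[[s1, s4], s3], s2], s6], s5] - [[[[[s1, s4], s3], s6], s2], s5] - [[[[[s1, s5], s2], s6], s3], s4] + [[[[[s1, s5], s2], s6], s4], s3] + [[[[[s1, s5], s3], s4], s2], s6] - [[[[[s1, s5], s3], s4], s6], s2] - [[[[[s1, s5], s4], s3], s2], s6] + [[[[[s1, s5], s4], s3], s6], s2] + [[[[[s1, s5], s6], s2], s3], s4] - [[[[[s1, s5], s6], s2], s4], s3] - [[[[[s1, s6], s2], s3], s4], s5] + [[[[[s1, s6], s2], s4], s3], s5]

Skip Jacobi rewriting: expand, keep s1-initial words, read off terms.
Composite bracket: [s1, [[[s3, s4], [s6, s2]], s5]]
Full expansion: 32 signed words from ab - ba (2^5 = 32).
Words beginning with s1 determine it all:
  the word s1s2s6s3s4s5 carries sign +1 and contributes +[[[[[s1, s2], s6], s3], s4], s5]
  the word s1s2s6s4s3s5 carries sign -1 and contributes -[[[[[s1, s2], s6], s4], s3], s5]
  the word s1s3s4s2s6s5 carries sign -1 and contributes -[[[[[s1, s3], s4], s2], s6], s5]
  the word s1s3s4s6s2s5 carries sign +1 and contributes +[[[[[s1, s3], s4], s6], s2], s5]
  the word s1s4s3s2s6s5 carries sign +1 and contributes +[[[[[s1, s4], s3], s2], s6], s5]
  the word s1s4s3s6s2s5 carries sign -1 and contributes -[[[[[s1, s4], s3], s6], s2], s5]
  the word s1s5s2s6s3s4 carries sign -1 and contributes -[[[[[s1, s5], s2], s6], s3], s4]
  the word s1s5s2s6s4s3 carries sign +1 and contributes +[[[[[s1, s5], s2], s6], s4], s3]
  the word s1s5s3s4s2s6 carries sign +1 and contributes +[[[[[s1, s5], s3], s4], s2], s6]
  the word s1s5s3s4s6s2 carries sign -1 and contributes -[[[[[s1, s5], s3], s4], s6], s2]
  the word s1s5s4s3s2s6 carries sign -1 and contributes -[[[[[s1, s5], s4], s3], s2], s6]
  the word s1s5s4s3s6s2 carries sign +1 and contributes +[[[[[s1, s5], s4], s3], s6], s2]
  the word s1s5s6s2s3s4 carries sign +1 and contributes +[[[[[s1, s5], s6], s2], s3], s4]
  the word s1s5s6s2s4s3 carries sign -1 and contributes -[[[[[s1, s5], s6], s2], s4], s3]
  the word s1s6s2s3s4s5 carries sign -1 and contributes -[[[[[s1, s6], s2], s3], s4], s5]
  the word s1s6s2s4s3s5 carries sign +1 and contributes +[[[[[s1, s6], s2], s4], s3], s5]


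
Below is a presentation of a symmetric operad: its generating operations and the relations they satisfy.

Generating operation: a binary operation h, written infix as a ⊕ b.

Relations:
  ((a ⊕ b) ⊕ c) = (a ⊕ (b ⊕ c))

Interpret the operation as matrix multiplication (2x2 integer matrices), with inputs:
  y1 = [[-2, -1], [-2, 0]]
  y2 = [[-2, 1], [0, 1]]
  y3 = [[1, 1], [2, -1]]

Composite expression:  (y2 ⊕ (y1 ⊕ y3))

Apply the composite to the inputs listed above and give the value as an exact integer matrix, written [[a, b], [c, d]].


(y1 ⊕ y3) = [[-4, -1], [-2, -2]]
(y2 ⊕ (y1 ⊕ y3)) = [[6, 0], [-2, -2]]

[[6, 0], [-2, -2]]


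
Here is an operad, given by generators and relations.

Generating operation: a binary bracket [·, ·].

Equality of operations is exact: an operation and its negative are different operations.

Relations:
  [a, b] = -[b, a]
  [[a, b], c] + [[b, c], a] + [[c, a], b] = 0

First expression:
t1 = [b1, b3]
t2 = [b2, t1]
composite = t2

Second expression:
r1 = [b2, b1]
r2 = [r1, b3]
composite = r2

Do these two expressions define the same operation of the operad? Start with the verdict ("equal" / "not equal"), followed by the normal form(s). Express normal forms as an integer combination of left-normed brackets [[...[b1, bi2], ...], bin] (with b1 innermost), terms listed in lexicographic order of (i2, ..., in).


The first composite normalizes to -[[b1, b3], b2]
The second composite normalizes to -[[b1, b2], b3]
They disagree, so not equal.

not equal; first: -[[b1, b3], b2]; second: -[[b1, b2], b3]


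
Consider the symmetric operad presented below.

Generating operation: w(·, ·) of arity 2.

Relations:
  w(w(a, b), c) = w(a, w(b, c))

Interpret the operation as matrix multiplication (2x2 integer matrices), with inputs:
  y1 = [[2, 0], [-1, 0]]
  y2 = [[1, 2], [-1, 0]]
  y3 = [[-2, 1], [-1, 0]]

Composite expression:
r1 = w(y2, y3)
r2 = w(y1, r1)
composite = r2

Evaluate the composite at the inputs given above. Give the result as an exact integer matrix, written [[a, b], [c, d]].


[[-8, 2], [4, -1]]

w(y2, y3) = [[-4, 1], [2, -1]]
w(y1, w(y2, y3)) = [[-8, 2], [4, -1]]


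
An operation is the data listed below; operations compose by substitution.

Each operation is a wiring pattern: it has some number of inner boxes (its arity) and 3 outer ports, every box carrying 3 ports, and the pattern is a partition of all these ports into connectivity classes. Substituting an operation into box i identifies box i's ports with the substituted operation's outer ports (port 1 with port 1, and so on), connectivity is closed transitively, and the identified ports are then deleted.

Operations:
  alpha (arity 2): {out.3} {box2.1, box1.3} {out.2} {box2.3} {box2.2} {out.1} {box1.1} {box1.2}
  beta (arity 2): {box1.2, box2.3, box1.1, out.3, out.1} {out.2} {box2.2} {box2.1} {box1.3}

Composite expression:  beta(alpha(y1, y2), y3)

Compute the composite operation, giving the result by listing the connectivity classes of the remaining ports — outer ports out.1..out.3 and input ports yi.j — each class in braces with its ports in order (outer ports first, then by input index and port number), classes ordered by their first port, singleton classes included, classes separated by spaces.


Substituting into beta glues patterns; closure does the rest.
through alpha, on inputs (y1, y2): {out.1} {out.2} {out.3} {y1.1} {y1.2} {y1.3, y2.1} {y2.2} {y2.3} (out.j = stage outer ports)
through beta, on inputs (y1, y2, y3): {out.1, out.3, y3.3} {out.2} {y1.1} {y1.2} {y1.3, y2.1} {y2.2} {y2.3} {y3.1} {y3.2} (out.j = stage outer ports)

{out.1, out.3, y3.3} {out.2} {y1.1} {y1.2} {y1.3, y2.1} {y2.2} {y2.3} {y3.1} {y3.2}


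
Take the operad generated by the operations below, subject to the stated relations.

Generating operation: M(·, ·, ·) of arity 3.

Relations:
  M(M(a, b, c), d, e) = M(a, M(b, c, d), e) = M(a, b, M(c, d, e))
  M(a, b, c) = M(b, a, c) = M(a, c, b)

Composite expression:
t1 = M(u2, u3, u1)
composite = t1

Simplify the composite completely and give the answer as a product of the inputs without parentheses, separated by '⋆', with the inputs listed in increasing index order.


u1 ⋆ u2 ⋆ u3


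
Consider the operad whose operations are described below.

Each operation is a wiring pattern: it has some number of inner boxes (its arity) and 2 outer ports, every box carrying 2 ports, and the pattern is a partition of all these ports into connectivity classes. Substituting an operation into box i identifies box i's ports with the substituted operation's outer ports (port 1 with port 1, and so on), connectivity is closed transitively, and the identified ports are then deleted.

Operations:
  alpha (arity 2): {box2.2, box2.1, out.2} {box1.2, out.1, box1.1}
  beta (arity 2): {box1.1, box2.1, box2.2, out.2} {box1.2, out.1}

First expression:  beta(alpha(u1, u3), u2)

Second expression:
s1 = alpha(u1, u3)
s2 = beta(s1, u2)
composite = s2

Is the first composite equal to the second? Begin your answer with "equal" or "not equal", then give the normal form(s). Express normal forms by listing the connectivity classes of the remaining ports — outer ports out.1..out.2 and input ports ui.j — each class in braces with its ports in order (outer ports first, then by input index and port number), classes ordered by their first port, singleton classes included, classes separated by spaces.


Reducing the first expression gives {out.1, u3.1, u3.2} {out.2, u1.1, u1.2, u2.1, u2.2}
Reducing the second expression gives {out.1, u3.1, u3.2} {out.2, u1.1, u1.2, u2.1, u2.2}
One common form — equal.

equal; the common form is {out.1, u3.1, u3.2} {out.2, u1.1, u1.2, u2.1, u2.2}


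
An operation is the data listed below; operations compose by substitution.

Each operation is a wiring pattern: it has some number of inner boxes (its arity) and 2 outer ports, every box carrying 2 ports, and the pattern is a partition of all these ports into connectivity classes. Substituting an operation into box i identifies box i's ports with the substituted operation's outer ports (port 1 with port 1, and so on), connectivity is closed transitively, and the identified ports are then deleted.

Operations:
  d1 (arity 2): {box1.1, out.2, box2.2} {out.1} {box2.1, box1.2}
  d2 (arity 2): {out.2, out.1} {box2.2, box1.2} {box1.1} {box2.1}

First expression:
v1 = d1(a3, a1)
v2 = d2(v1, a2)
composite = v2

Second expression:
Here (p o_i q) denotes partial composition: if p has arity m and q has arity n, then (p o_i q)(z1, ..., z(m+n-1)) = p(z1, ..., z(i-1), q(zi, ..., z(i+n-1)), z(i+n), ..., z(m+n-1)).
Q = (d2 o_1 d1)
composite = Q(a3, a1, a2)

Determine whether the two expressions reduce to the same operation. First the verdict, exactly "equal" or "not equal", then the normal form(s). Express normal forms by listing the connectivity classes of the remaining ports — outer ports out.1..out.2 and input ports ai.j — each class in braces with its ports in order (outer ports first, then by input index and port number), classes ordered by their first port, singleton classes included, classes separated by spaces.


In normal form, the first expression is {out.1, out.2} {a1.1, a3.2} {a1.2, a2.2, a3.1} {a2.1}
In normal form, the second expression is {out.1, out.2} {a1.1, a3.2} {a1.2, a2.2, a3.1} {a2.1}
Identical normal forms: equal.

equal — both sides give {out.1, out.2} {a1.1, a3.2} {a1.2, a2.2, a3.1} {a2.1}


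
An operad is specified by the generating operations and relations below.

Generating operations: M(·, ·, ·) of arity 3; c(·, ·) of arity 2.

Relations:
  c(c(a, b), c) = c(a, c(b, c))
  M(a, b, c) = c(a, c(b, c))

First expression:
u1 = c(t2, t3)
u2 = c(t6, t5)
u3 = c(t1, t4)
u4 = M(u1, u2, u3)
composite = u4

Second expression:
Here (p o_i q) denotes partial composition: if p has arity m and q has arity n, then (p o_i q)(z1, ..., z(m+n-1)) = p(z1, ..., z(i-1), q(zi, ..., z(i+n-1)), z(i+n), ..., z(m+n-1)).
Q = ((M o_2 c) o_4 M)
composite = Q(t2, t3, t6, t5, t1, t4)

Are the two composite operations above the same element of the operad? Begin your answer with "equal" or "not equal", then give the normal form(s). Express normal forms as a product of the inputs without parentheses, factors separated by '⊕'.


equal — both sides give t2 ⊕ t3 ⊕ t6 ⊕ t5 ⊕ t1 ⊕ t4


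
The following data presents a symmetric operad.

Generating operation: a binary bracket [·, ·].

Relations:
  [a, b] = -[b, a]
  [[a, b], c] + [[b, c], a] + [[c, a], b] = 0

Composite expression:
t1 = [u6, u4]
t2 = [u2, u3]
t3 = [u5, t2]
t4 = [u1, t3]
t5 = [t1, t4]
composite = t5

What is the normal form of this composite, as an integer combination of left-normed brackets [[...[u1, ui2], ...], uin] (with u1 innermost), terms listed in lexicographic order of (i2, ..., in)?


-[[[[[u1, u2], u3], u5], u4], u6] + [[[[[u1, u2], u3], u5], u6], u4] + [[[[[u1, u3], u2], u5], u4], u6] - [[[[[u1, u3], u2], u5], u6], u4] + [[[[[u1, u5], u2], u3], u4], u6] - [[[[[u1, u5], u2], u3], u6], u4] - [[[[[u1, u5], u3], u2], u4], u6] + [[[[[u1, u5], u3], u2], u6], u4]


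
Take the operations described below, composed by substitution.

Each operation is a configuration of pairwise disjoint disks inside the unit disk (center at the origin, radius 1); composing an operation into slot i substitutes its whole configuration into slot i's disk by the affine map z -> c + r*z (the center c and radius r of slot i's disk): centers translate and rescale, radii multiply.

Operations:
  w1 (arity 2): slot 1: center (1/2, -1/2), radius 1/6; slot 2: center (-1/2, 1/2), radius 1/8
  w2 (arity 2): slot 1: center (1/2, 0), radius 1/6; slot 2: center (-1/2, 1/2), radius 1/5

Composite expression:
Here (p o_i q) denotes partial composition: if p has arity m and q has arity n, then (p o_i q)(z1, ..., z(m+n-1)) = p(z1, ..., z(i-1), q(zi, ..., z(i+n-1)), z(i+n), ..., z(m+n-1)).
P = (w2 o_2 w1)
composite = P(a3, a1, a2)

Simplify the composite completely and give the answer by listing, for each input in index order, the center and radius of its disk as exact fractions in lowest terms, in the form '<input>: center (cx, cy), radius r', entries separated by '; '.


Below w2, radii multiply path by path; the a-disk centers shift.
input a3: applying the 1 nested substitution gives center (1/2, 0), radius 1/6
input a1: applying the 2 nested substitutions gives center (-2/5, 2/5), radius 1/30
input a2: applying the 2 nested substitutions gives center (-3/5, 3/5), radius 1/40

a1: center (-2/5, 2/5), radius 1/30; a2: center (-3/5, 3/5), radius 1/40; a3: center (1/2, 0), radius 1/6


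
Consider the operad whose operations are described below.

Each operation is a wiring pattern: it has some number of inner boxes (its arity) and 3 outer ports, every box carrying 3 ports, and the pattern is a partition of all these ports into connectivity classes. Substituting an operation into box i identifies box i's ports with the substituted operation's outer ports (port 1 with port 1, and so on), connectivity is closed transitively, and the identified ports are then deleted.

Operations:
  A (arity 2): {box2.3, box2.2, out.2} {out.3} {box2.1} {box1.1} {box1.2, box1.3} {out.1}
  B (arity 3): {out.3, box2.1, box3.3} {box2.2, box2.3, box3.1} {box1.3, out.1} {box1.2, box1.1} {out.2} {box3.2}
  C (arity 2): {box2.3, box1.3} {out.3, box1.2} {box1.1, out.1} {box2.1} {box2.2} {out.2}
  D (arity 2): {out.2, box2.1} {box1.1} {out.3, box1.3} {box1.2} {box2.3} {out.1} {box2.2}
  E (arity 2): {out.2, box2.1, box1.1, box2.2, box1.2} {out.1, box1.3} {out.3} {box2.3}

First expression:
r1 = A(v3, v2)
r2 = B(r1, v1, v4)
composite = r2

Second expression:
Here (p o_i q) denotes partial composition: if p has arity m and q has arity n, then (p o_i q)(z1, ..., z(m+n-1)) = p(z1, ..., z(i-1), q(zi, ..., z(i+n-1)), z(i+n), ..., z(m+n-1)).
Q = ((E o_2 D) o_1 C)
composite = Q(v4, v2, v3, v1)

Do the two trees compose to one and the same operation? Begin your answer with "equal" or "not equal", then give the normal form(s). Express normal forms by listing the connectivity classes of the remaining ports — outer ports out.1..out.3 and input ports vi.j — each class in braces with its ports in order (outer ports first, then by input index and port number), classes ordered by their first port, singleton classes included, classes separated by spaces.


not equal; the first gives {out.1} {out.2} {out.3, v1.1, v4.3} {v1.2, v1.3, v4.1} {v2.1} {v2.2, v2.3} {v3.1} {v3.2, v3.3} {v4.2} and the second {out.1, v4.2} {out.2, v1.1, v4.1} {out.3} {v1.2} {v1.3} {v2.1} {v2.2} {v2.3, v4.3} {v3.1} {v3.2} {v3.3}

The first expression reduces to {out.1} {out.2} {out.3, v1.1, v4.3} {v1.2, v1.3, v4.1} {v2.1} {v2.2, v2.3} {v3.1} {v3.2, v3.3} {v4.2}
The second expression reduces to {out.1, v4.2} {out.2, v1.1, v4.1} {out.3} {v1.2} {v1.3} {v2.1} {v2.2} {v2.3, v4.3} {v3.1} {v3.2} {v3.3}
The forms do not match — not equal.


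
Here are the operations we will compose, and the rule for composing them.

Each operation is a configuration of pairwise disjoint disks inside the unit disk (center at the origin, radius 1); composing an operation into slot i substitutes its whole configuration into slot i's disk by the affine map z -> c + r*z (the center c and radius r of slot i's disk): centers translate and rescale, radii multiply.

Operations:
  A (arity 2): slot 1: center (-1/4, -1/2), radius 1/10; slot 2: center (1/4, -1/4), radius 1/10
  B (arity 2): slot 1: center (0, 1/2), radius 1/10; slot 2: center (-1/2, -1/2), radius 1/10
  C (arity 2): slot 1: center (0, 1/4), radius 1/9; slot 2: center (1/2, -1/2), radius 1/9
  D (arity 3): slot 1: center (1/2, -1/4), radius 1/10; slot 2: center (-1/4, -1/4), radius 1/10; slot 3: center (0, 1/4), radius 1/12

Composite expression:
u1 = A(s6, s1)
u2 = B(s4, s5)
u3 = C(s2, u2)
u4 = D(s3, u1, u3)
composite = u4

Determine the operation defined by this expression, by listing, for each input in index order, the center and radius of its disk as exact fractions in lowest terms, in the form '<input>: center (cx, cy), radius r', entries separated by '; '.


Each s-disk chains the slot maps above it in D; radii multiply.
tracing s3 down its 1-map path: center (1/2, -1/4), radius 1/10
tracing s6 down its 2-map path: center (-11/40, -3/10), radius 1/100
tracing s1 down its 2-map path: center (-9/40, -11/40), radius 1/100
tracing s2 down its 2-map path: center (0, 13/48), radius 1/108
tracing s4 down its 3-map path: center (1/24, 23/108), radius 1/1080
tracing s5 down its 3-map path: center (1/27, 11/54), radius 1/1080

s1: center (-9/40, -11/40), radius 1/100; s2: center (0, 13/48), radius 1/108; s3: center (1/2, -1/4), radius 1/10; s4: center (1/24, 23/108), radius 1/1080; s5: center (1/27, 11/54), radius 1/1080; s6: center (-11/40, -3/10), radius 1/100


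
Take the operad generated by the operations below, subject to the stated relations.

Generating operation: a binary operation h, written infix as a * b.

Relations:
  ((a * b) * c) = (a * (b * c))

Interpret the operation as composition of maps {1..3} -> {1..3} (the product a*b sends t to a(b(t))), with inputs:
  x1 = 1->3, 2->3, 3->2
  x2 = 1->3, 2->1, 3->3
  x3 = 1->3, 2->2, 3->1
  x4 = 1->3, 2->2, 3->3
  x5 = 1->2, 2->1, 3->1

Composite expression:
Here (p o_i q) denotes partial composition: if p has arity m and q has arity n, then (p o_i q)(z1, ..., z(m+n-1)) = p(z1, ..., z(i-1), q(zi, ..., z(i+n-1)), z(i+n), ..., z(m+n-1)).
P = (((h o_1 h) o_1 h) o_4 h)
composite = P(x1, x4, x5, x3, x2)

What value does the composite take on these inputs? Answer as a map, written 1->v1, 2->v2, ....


1->3, 2->2, 3->3


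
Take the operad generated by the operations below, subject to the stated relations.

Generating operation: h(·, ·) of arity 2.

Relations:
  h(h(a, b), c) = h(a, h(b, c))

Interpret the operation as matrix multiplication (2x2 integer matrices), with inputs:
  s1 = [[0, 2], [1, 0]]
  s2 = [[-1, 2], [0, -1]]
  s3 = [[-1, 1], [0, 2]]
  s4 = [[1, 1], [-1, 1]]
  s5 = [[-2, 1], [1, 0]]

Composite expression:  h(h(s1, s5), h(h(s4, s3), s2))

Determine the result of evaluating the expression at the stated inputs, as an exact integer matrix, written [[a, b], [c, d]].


[[2, -10], [-3, 11]]

h(s1, s5) = [[2, 0], [-2, 1]]
h(s4, s3) = [[-1, 3], [1, 1]]
h(h(s4, s3), s2) = [[1, -5], [-1, 1]]
h(h(s1, s5), h(h(s4, s3), s2)) = [[2, -10], [-3, 11]]


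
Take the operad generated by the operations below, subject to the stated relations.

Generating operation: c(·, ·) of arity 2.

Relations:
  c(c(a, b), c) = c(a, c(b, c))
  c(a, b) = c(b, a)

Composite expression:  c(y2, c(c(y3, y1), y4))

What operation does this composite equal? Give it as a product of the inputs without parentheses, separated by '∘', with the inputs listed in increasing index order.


Both nesting and order wash out for c; what remains is which y's occur.
c(y3, y1) linearizes to y3 ∘ y1
c(c(y3, y1), y4) linearizes to y3 ∘ y1 ∘ y4
c(y2, c(c(y3, y1), y4)) linearizes to y2 ∘ y3 ∘ y1 ∘ y4
rearranged into index order: y1 ∘ y2 ∘ y3 ∘ y4

y1 ∘ y2 ∘ y3 ∘ y4


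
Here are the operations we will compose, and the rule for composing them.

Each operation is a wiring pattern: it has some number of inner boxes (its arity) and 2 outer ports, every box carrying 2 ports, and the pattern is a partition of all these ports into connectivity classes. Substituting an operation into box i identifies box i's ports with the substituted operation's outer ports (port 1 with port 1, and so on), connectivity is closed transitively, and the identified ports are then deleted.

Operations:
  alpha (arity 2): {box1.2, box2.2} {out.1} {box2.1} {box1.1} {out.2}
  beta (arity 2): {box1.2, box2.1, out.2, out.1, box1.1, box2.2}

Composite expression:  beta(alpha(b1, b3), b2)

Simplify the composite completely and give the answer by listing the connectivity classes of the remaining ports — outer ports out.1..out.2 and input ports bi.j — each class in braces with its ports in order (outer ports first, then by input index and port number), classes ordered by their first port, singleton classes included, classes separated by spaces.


{out.1, out.2, b2.1, b2.2} {b1.1} {b1.2, b3.2} {b3.1}

After gluing at beta, chains via deleted ports link the b-ports.
alpha over (b1, b3) gives {out.1} {out.2} {b1.1} {b1.2, b3.2} {b3.1}, out.j being that stage's outer ports
beta over (b1, b3, b2) gives {out.1, out.2, b2.1, b2.2} {b1.1} {b1.2, b3.2} {b3.1}, out.j being that stage's outer ports


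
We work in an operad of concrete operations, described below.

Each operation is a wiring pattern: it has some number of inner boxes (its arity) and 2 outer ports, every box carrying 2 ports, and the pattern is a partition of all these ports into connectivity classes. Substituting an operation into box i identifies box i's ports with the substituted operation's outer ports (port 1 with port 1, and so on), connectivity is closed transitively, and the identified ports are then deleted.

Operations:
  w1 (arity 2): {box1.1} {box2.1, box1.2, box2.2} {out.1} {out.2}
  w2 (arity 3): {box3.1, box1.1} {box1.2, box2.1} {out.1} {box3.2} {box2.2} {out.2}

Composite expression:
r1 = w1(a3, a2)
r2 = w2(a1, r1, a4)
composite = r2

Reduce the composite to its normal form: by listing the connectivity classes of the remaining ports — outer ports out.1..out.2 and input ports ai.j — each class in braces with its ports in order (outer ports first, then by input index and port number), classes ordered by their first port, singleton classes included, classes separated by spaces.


{out.1} {out.2} {a1.1, a4.1} {a1.2} {a2.1, a2.2, a3.2} {a3.1} {a4.2}

After gluing at w2, chains via deleted ports link the a-ports.
through w1, on inputs (a3, a2): {out.1} {out.2} {a2.1, a2.2, a3.2} {a3.1} (out.j = stage outer ports)
through w2, on inputs (a1, a3, a2, a4): {out.1} {out.2} {a1.1, a4.1} {a1.2} {a2.1, a2.2, a3.2} {a3.1} {a4.2} (out.j = stage outer ports)


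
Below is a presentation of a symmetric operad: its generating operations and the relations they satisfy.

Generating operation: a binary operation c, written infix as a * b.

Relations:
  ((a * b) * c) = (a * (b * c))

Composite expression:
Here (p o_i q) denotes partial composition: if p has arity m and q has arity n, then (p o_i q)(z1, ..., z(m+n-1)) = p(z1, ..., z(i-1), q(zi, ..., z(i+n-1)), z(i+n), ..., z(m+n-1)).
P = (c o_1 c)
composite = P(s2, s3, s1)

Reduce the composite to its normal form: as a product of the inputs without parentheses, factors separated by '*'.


s2 * s3 * s1

Under associativity of c, the answer is the s's in reading order.
(s2 * s3) linearizes to s2 * s3
((s2 * s3) * s1) linearizes to s2 * s3 * s1


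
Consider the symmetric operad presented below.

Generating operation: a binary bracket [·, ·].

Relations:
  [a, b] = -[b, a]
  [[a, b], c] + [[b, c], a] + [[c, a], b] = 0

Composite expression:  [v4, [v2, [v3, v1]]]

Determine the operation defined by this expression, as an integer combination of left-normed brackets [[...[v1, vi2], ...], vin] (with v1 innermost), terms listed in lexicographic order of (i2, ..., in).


-[[[v1, v3], v2], v4]

A multilinear Lie element is pinned by v1-initial words (v1 innermost).
Composite bracket: [v4, [v2, [v3, v1]]]
Expanding via [a, b] = ab - ba: 8 signed words (2^3 = 8).
Keep just the words that open with v1:
  v1v3v2v4 (sign -1) contributes -[[[v1, v3], v2], v4]


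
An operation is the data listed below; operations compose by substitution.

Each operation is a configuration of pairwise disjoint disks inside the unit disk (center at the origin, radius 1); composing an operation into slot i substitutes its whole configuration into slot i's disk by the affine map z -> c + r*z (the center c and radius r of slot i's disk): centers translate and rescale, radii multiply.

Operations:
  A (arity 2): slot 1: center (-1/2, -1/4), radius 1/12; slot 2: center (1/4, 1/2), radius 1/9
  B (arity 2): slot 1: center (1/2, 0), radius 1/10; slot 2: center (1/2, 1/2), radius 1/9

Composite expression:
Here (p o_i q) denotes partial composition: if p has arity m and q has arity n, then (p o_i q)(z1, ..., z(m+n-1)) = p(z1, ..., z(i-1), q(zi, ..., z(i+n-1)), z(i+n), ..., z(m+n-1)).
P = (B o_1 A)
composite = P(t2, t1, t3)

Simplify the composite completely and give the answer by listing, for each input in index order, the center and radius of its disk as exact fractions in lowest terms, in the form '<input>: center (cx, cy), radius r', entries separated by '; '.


t1: center (21/40, 1/20), radius 1/90; t2: center (9/20, -1/40), radius 1/120; t3: center (1/2, 1/2), radius 1/9

Nesting under B composes maps z -> c + r*z down each t-path.
t2: after 2 affine steps, its disk has center (9/20, -1/40), radius 1/120
t1: after 2 affine steps, its disk has center (21/40, 1/20), radius 1/90
t3: after 1 affine step, its disk has center (1/2, 1/2), radius 1/9


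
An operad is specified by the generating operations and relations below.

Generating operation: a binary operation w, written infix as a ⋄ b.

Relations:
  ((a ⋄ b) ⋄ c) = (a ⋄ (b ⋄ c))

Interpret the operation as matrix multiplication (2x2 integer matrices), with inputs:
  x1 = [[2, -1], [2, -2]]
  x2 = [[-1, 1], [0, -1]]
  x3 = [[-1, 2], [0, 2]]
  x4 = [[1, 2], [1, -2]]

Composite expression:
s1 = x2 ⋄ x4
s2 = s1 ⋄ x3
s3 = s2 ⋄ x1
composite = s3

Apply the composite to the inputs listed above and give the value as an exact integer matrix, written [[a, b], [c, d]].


[[-16, 16], [6, -5]]

(x2 ⋄ x4) = [[0, -4], [-1, 2]]
((x2 ⋄ x4) ⋄ x3) = [[0, -8], [1, 2]]
(((x2 ⋄ x4) ⋄ x3) ⋄ x1) = [[-16, 16], [6, -5]]


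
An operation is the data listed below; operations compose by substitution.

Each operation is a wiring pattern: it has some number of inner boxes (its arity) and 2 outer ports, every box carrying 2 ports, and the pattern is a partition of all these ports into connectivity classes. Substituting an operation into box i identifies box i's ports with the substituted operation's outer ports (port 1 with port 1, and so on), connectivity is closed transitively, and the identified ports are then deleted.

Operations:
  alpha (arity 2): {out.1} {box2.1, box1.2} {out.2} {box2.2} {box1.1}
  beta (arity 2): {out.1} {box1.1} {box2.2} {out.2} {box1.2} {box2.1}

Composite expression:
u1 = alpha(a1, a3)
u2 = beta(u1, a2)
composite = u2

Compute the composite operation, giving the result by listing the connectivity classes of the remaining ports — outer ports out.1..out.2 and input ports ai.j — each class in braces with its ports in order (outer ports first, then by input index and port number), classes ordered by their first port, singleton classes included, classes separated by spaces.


Treat the ports identified at beta as solder joints: merge, then drop.
composing alpha on (a1, a3), with out.j its own outer ports: {out.1} {out.2} {a1.1} {a1.2, a3.1} {a3.2}
composing beta on (a1, a3, a2), with out.j its own outer ports: {out.1} {out.2} {a1.1} {a1.2, a3.1} {a2.1} {a2.2} {a3.2}

{out.1} {out.2} {a1.1} {a1.2, a3.1} {a2.1} {a2.2} {a3.2}


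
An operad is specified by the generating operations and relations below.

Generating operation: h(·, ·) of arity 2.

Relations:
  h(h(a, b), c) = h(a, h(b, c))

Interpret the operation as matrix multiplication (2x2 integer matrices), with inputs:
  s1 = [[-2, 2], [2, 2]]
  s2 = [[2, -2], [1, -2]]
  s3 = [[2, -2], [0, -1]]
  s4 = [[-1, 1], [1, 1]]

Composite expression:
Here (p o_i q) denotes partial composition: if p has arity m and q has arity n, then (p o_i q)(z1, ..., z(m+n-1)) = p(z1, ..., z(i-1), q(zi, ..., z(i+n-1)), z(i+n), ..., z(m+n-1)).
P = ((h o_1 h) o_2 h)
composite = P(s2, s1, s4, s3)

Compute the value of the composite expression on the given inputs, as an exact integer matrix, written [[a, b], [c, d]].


h(s1, s4) = [[4, 0], [0, 4]]
h(s2, h(s1, s4)) = [[8, -8], [4, -8]]
h(h(s2, h(s1, s4)), s3) = [[16, -8], [8, 0]]

[[16, -8], [8, 0]]


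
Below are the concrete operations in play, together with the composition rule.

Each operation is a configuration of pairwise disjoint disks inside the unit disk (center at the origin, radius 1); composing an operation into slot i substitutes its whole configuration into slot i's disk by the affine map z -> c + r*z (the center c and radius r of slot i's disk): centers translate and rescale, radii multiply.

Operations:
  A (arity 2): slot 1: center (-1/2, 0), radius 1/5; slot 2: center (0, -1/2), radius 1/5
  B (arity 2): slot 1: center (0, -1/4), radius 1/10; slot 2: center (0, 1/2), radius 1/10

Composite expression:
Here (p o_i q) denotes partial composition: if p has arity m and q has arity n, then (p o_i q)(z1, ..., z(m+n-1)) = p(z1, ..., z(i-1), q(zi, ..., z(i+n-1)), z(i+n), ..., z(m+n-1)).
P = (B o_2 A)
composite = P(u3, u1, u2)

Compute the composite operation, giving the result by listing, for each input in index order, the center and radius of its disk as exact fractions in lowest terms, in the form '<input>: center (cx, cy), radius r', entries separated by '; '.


u1: center (-1/20, 1/2), radius 1/50; u2: center (0, 9/20), radius 1/50; u3: center (0, -1/4), radius 1/10

Each u-disk chains the slot maps above it in B; radii multiply.
input u3: applying the 1 nested substitution gives center (0, -1/4), radius 1/10
input u1: applying the 2 nested substitutions gives center (-1/20, 1/2), radius 1/50
input u2: applying the 2 nested substitutions gives center (0, 9/20), radius 1/50


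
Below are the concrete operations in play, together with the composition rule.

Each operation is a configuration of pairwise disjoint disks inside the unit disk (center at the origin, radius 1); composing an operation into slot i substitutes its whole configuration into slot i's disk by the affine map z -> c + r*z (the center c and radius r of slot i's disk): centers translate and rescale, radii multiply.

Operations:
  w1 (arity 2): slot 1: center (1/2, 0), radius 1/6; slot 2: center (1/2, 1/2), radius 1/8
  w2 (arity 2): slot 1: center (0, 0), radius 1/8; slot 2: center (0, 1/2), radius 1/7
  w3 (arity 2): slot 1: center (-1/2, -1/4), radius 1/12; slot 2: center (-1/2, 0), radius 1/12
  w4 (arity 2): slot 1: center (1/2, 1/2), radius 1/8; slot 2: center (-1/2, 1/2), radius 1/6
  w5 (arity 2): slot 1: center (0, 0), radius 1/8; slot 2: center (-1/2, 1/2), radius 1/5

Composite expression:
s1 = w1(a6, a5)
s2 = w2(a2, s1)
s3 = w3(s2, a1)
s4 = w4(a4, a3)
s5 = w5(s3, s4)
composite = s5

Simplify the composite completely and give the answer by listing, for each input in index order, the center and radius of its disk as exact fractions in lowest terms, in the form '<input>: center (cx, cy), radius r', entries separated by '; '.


a1: center (-1/16, 0), radius 1/96; a2: center (-1/16, -1/32), radius 1/768; a3: center (-3/5, 3/5), radius 1/30; a4: center (-2/5, 3/5), radius 1/40; a5: center (-83/1344, -17/672), radius 1/5376; a6: center (-83/1344, -5/192), radius 1/4032


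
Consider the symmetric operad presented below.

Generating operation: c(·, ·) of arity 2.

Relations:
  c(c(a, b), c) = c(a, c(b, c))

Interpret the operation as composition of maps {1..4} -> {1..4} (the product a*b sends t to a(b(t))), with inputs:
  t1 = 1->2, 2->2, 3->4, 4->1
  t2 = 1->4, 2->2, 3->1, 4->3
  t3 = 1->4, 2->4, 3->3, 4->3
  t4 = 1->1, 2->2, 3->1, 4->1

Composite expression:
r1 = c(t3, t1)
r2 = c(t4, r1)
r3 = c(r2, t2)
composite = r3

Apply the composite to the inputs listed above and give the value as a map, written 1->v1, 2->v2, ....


1->1, 2->1, 3->1, 4->1

c(t3, t1) = 1->4, 2->4, 3->3, 4->4
c(t4, c(t3, t1)) = 1->1, 2->1, 3->1, 4->1
c(c(t4, c(t3, t1)), t2) = 1->1, 2->1, 3->1, 4->1


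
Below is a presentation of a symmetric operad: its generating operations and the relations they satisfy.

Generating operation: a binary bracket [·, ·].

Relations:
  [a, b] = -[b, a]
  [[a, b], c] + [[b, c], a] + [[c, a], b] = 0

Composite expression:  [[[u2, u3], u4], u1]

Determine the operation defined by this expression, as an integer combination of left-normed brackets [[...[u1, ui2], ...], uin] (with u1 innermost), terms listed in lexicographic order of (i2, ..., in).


-[[[u1, u2], u3], u4] + [[[u1, u3], u2], u4] + [[[u1, u4], u2], u3] - [[[u1, u4], u3], u2]

Skip Jacobi rewriting: expand, keep u1-initial words, read off terms.
Composite bracket: [[[u2, u3], u4], u1]
Each bracket splits as ab - ba, giving 8 signed words (2^3 = 8).
The u1-initial words carry the normal form:
  word u1u2u3u4 has sign -1, contributing -[[[u1, u2], u3], u4]
  word u1u3u2u4 has sign +1, contributing +[[[u1, u3], u2], u4]
  word u1u4u2u3 has sign +1, contributing +[[[u1, u4], u2], u3]
  word u1u4u3u2 has sign -1, contributing -[[[u1, u4], u3], u2]
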